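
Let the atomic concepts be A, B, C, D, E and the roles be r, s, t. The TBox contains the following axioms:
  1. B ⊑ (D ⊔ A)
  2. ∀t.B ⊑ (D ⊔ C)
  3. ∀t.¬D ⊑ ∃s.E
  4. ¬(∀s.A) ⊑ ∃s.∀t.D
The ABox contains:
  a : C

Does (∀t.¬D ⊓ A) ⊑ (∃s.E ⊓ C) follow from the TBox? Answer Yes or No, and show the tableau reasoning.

1. (∀t.¬D ⊓ A) ⊑ (∃s.E ⊓ C)  ⇔  ((∀t.¬D ⊓ A) ⊓ (∀s.¬E ⊔ ¬C)) unsat w.r.t. T
   apply at x₀: ∀t.¬D⊑∃s.E
   open: L(x₀) ⊇ {A, ¬B, ¬C, ∀s.A, ∀t.¬D, …} (+ ∃-successors)
2. Hence (∀t.¬D ⊓ A) ⊑ (∃s.E ⊓ C): not entailed.

No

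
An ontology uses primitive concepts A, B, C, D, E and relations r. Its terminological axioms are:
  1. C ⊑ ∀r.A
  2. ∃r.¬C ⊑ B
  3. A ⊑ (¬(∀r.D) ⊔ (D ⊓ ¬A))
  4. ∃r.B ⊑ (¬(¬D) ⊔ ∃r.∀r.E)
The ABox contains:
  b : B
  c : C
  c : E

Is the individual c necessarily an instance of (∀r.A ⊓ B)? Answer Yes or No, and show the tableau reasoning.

No

1. c : (∀r.A ⊓ B)?  L(c) = {C, E} ∪ {(∃r.¬A ⊔ ¬B)}
   apply at c: C⊑∀r.A
   open: L(c) ⊇ {C, E, ¬A, ¬B, ∀r.A, …} — c ∉ (∀r.A ⊓ B) possible
2. Hence c : (∀r.A ⊓ B): not entailed.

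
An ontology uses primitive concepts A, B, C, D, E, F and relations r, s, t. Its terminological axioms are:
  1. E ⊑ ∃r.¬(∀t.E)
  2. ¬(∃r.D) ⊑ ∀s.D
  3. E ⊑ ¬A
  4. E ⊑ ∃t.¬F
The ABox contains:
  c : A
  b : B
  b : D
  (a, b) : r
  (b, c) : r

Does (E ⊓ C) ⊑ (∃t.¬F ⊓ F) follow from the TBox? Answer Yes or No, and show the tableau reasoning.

No

1. (E ⊓ C) ⊑ (∃t.¬F ⊓ F)  ⇔  ((E ⊓ C) ⊓ (∀t.F ⊔ ¬F)) unsat w.r.t. T
   apply at x₀: E⊑∃r.¬(∀t.E); E⊑¬A; E⊑∃t.¬F
   open: L(x₀) ⊇ {C, E, ¬A, ¬F, ∃r.D, …} (+ ∃-successors)
2. Hence (E ⊓ C) ⊑ (∃t.¬F ⊓ F): not entailed.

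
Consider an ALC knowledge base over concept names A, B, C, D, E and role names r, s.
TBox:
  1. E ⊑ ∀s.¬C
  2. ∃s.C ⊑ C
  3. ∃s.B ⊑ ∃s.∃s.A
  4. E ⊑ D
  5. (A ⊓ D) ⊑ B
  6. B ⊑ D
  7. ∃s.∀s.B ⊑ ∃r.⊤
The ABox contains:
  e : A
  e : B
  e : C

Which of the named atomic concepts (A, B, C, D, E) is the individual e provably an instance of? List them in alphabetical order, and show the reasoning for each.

1. e : A?  L(e) = {A, B, C} ∪ {¬A}
   clash {A, ¬A} at e — e ∈ A
2. e : B?  L(e) = {A, B, C} ∪ {¬B}
   clash {B, ¬B} at e — e ∈ B
3. e : C?  L(e) = {A, B, C} ∪ {¬C}
   clash {C, ¬C} at e — e ∈ C
4. e : D?  L(e) = {A, B, C} ∪ {¬D}
   clash {D, ¬D} at e — e ∈ D
5. e : E?  L(e) = {A, B, C} ∪ {¬E}
   apply at e: B⊑D
   open: L(e) ⊇ {A, B, C, D, ¬E, …} — e ∉ E possible
6. Entailed for e: {A, B, C, D}

{A, B, C, D}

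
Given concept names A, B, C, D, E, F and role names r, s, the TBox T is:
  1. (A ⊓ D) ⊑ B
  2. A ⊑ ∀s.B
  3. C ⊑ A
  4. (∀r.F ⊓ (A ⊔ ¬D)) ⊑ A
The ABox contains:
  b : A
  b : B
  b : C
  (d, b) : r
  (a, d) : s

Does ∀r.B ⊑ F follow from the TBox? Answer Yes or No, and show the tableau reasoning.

No

1. ∀r.B ⊑ F  ⇔  (∀r.B ⊓ ¬F) unsat w.r.t. T
   open: L(x₀) ⊇ {¬A, ¬C, ¬F, ∀r.B, ∃r.¬F} (+ ∃-successors)
2. Hence ∀r.B ⊑ F: not entailed.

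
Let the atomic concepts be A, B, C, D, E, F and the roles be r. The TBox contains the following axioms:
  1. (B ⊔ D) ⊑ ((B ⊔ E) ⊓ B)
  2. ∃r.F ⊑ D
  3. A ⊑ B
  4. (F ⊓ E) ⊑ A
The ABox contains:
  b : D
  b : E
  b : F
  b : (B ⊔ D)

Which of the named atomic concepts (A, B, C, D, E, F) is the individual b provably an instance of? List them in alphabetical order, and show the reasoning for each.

{A, B, D, E, F}

1. b : A?  L(b) = {D, E, F, (B ⊔ D)} ∪ {¬A}
   clash {A, ¬A} at b — b ∈ A
2. b : B?  L(b) = {D, E, F, (B ⊔ D)} ∪ {¬B}
   clash {B, ¬B} at b — b ∈ B
3. b : C?  L(b) = {D, E, F, (B ⊔ D)} ∪ {¬C}
   apply at b: (B ⊔ D)⊑((B ⊔ E) ⊓ B)
   open: L(b) ⊇ {A, B, D, E, F, …} — b ∉ C possible
4. b : D?  L(b) = {D, E, F, (B ⊔ D)} ∪ {¬D}
   clash {D, ¬D} at b — b ∈ D
5. b : E?  L(b) = {D, E, F, (B ⊔ D)} ∪ {¬E}
   clash {E, ¬E} at b — b ∈ E
6. b : F?  L(b) = {D, E, F, (B ⊔ D)} ∪ {¬F}
   clash {F, ¬F} at b — b ∈ F
7. Entailed for b: {A, B, D, E, F}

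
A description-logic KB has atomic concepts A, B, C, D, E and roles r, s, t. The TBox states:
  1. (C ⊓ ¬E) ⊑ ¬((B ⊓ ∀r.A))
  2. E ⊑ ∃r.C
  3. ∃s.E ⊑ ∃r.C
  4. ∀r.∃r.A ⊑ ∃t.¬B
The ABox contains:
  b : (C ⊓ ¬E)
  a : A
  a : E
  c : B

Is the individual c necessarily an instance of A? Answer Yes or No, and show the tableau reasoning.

No

1. c : A?  L(c) = {B} ∪ {¬A}
   open: L(c) ⊇ {B, ¬A, ¬C, ¬E, ∀s.¬E, …} (+ ∃-successors) — c ∉ A possible
2. Hence c : A: not entailed.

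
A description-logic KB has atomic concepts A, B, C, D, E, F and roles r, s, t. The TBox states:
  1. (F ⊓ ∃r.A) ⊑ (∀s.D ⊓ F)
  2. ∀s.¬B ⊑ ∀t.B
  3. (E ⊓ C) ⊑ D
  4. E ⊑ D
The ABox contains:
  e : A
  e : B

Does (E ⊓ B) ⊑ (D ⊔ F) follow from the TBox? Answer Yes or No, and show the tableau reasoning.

Yes

1. (E ⊓ B) ⊑ (D ⊔ F)  ⇔  ((E ⊓ B) ⊓ (¬D ⊓ ¬F)) unsat w.r.t. T
   all branches close; clash {D, ¬D} at x₀
2. Hence (E ⊓ B) ⊑ (D ⊔ F): entailed.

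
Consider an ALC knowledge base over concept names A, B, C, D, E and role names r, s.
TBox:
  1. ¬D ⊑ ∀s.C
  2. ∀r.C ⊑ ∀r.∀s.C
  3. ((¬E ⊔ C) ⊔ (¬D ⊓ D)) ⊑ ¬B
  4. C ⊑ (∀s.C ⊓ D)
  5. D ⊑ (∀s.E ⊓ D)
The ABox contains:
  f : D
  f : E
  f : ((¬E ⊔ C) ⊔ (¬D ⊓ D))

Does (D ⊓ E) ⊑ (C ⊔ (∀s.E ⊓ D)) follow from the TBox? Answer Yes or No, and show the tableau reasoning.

Yes

1. (D ⊓ E) ⊑ (C ⊔ (∀s.E ⊓ D))  ⇔  ((D ⊓ E) ⊓ (¬C ⊓ (∃s.¬E ⊔ ¬D))) unsat w.r.t. T
   all branches close; clash {D, ¬D} at x₀
2. Hence (D ⊓ E) ⊑ (C ⊔ (∀s.E ⊓ D)): entailed.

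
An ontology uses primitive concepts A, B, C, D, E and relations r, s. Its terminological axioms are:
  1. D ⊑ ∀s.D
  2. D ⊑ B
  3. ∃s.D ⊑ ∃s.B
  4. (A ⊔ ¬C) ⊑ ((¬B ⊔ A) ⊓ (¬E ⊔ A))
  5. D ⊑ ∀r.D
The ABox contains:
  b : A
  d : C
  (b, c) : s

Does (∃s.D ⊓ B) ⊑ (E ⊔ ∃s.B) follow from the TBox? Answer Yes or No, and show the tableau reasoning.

1. (∃s.D ⊓ B) ⊑ (E ⊔ ∃s.B)  ⇔  ((∃s.D ⊓ B) ⊓ (¬E ⊓ ∀s.¬B)) unsat w.r.t. T
   all branches close; clash {B, ¬B} at an ∃-successor
2. Hence (∃s.D ⊓ B) ⊑ (E ⊔ ∃s.B): entailed.

Yes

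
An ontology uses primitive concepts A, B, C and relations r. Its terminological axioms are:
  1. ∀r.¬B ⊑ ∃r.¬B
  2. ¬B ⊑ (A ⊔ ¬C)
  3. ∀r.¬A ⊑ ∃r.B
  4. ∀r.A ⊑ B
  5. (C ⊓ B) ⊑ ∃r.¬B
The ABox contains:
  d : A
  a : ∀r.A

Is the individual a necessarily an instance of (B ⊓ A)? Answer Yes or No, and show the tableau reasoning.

1. a : (B ⊓ A)?  L(a) = {∀r.A} ∪ {(¬B ⊔ ¬A)}
   apply at a: ∀r.A⊑B
   open: L(a) ⊇ {B, ¬A, ¬C, ∀r.A, ∃r.A, …} (+ ∃-successors) — a ∉ (B ⊓ A) possible
2. Hence a : (B ⊓ A): not entailed.

No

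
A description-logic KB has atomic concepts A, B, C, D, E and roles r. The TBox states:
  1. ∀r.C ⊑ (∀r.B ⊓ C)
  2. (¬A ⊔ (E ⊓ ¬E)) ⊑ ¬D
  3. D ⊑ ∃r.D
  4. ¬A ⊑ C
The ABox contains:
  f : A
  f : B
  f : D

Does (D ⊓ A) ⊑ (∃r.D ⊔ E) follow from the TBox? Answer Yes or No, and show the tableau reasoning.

Yes

1. (D ⊓ A) ⊑ (∃r.D ⊔ E)  ⇔  ((D ⊓ A) ⊓ (∀r.¬D ⊓ ¬E)) unsat w.r.t. T
   all branches close; clash {D, ¬D} at x₀
2. Hence (D ⊓ A) ⊑ (∃r.D ⊔ E): entailed.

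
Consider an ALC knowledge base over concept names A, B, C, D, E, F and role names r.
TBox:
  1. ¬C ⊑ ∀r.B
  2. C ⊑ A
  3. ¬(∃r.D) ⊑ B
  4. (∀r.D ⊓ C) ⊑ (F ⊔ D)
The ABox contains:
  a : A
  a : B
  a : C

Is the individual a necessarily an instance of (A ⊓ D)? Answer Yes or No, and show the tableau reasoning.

No

1. a : (A ⊓ D)?  L(a) = {A, B, C} ∪ {(¬A ⊔ ¬D)}
   open: L(a) ⊇ {A, B, C, ¬D, ∃r.¬D} (+ ∃-successors) — a ∉ (A ⊓ D) possible
2. Hence a : (A ⊓ D): not entailed.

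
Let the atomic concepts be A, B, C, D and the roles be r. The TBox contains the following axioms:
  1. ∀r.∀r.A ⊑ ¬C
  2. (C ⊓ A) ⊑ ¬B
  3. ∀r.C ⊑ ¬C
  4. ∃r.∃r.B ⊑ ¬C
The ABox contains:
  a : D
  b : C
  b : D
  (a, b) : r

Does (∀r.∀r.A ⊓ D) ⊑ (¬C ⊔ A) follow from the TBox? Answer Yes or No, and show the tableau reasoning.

1. (∀r.∀r.A ⊓ D) ⊑ (¬C ⊔ A)  ⇔  ((∀r.∀r.A ⊓ D) ⊓ (C ⊓ ¬A)) unsat w.r.t. T
   all branches close; clash {C, ¬C} at x₀
2. Hence (∀r.∀r.A ⊓ D) ⊑ (¬C ⊔ A): entailed.

Yes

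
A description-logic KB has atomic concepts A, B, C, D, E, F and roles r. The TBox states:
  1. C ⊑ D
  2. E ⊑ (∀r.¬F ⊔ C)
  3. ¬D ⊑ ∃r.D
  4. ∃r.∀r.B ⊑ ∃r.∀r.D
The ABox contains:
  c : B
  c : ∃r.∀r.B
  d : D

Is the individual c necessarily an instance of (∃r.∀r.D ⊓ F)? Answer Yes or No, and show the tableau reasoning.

No

1. c : (∃r.∀r.D ⊓ F)?  L(c) = {B, ∃r.∀r.B} ∪ {(∀r.∃r.¬D ⊔ ¬F)}
   apply at c: ∃r.∀r.B⊑∃r.∀r.D
   open: L(c) ⊇ {B, D, ¬E, ¬F, ∃r.∀r.B, …} (+ ∃-successors) — c ∉ (∃r.∀r.D ⊓ F) possible
2. Hence c : (∃r.∀r.D ⊓ F): not entailed.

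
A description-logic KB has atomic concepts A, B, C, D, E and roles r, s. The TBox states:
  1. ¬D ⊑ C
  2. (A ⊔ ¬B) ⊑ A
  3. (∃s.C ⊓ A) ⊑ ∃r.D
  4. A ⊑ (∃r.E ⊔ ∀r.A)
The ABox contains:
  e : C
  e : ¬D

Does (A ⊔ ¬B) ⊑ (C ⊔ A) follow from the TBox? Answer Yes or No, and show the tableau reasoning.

Yes

1. (A ⊔ ¬B) ⊑ (C ⊔ A)  ⇔  ((A ⊔ ¬B) ⊓ (¬C ⊓ ¬A)) unsat w.r.t. T
   all branches close; clash {C, ¬C} at x₀
2. Hence (A ⊔ ¬B) ⊑ (C ⊔ A): entailed.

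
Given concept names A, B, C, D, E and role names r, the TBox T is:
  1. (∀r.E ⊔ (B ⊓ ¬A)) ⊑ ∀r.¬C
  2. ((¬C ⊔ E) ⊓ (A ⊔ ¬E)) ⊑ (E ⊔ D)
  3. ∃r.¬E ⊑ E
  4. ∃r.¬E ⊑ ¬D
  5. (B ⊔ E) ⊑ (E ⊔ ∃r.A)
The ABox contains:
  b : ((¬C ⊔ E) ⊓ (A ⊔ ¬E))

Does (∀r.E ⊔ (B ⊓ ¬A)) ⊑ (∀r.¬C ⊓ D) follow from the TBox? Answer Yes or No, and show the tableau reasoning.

No

1. (∀r.E ⊔ (B ⊓ ¬A)) ⊑ (∀r.¬C ⊓ D)  ⇔  ((∀r.E ⊔ (B ⊓ ¬A)) ⊓ (∃r.C ⊔ ¬D)) unsat w.r.t. T
   apply at x₀: (∀r.E ⊔ (B ⊓ ¬A))⊑∀r.¬C
   open: L(x₀) ⊇ {C, ¬B, ¬D, ¬E, ∀r.E, …}
2. Hence (∀r.E ⊔ (B ⊓ ¬A)) ⊑ (∀r.¬C ⊓ D): not entailed.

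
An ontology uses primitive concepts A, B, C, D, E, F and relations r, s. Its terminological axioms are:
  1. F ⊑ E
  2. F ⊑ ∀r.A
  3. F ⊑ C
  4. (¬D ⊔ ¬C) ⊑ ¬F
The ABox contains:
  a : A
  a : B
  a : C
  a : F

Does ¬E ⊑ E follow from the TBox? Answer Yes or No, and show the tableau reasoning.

1. ¬E ⊑ E  ⇔  (¬E ⊓ ¬E) unsat w.r.t. T
   open: L(x₀) ⊇ {C, D, ¬E, ¬F}
2. Hence ¬E ⊑ E: not entailed.

No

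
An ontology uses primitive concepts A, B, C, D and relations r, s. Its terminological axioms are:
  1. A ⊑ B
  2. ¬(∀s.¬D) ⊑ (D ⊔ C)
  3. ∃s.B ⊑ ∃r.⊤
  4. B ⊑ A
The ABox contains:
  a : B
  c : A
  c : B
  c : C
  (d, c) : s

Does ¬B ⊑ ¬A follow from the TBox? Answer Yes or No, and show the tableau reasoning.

1. ¬B ⊑ ¬A  ⇔  (¬B ⊓ A) unsat w.r.t. T
   all branches close; clash {B, ¬B} at x₀
2. Hence ¬B ⊑ ¬A: entailed.

Yes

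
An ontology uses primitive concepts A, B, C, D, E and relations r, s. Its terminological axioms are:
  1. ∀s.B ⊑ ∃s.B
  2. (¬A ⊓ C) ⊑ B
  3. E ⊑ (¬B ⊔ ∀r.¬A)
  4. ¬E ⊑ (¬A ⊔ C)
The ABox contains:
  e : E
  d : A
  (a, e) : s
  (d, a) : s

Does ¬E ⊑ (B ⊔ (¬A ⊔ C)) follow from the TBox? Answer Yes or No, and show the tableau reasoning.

Yes

1. ¬E ⊑ (B ⊔ (¬A ⊔ C))  ⇔  (¬E ⊓ (¬B ⊓ (A ⊓ ¬C))) unsat w.r.t. T
   all branches close; clash {B, ¬B} at x₀
2. Hence ¬E ⊑ (B ⊔ (¬A ⊔ C)): entailed.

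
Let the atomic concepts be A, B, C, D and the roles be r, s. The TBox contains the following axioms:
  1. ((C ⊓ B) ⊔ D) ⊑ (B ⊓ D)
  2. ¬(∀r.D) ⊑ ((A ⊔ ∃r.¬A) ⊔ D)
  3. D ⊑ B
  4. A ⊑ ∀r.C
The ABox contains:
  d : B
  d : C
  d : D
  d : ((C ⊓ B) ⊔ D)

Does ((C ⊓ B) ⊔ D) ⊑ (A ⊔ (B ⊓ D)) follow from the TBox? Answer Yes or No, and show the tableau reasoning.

1. ((C ⊓ B) ⊔ D) ⊑ (A ⊔ (B ⊓ D))  ⇔  (((C ⊓ B) ⊔ D) ⊓ (¬A ⊓ (¬B ⊔ ¬D))) unsat w.r.t. T
   all branches close; clash {D, ¬D} at x₀
2. Hence ((C ⊓ B) ⊔ D) ⊑ (A ⊔ (B ⊓ D)): entailed.

Yes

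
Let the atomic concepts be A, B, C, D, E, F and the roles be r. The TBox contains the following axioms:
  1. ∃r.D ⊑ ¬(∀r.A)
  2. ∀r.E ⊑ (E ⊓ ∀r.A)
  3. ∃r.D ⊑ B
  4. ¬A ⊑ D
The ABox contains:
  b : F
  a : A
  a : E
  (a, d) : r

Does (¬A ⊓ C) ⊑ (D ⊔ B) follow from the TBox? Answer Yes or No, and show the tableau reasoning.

Yes

1. (¬A ⊓ C) ⊑ (D ⊔ B)  ⇔  ((¬A ⊓ C) ⊓ (¬D ⊓ ¬B)) unsat w.r.t. T
   all branches close; clash {D, ¬D} at x₀
2. Hence (¬A ⊓ C) ⊑ (D ⊔ B): entailed.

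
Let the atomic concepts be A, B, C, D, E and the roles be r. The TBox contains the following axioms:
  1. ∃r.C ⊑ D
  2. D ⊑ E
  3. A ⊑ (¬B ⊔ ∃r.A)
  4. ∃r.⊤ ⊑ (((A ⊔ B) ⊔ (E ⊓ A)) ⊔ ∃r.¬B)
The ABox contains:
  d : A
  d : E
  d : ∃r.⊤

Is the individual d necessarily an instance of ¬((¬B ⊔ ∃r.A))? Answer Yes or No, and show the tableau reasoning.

1. d : ¬((¬B ⊔ ∃r.A))?  L(d) = {A, E, ∃r.⊤} ∪ {(¬B ⊔ ∃r.A)}
   apply at d: ∃r.⊤⊑(((A ⊔ B) ⊔ (E ⊓ A)) ⊔ ∃r.¬B)
   open: L(d) ⊇ {A, E, ¬B, ∀r.¬C, ∃r.⊤} (+ ∃-successors) — d ∉ ¬((¬B ⊔ ∃r.A)) possible
2. Hence d : ¬((¬B ⊔ ∃r.A)): not entailed.

No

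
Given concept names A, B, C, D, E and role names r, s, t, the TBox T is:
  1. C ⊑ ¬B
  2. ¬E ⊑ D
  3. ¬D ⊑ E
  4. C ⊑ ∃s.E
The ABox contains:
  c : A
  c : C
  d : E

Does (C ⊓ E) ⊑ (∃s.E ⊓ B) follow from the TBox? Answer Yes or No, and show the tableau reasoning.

1. (C ⊓ E) ⊑ (∃s.E ⊓ B)  ⇔  ((C ⊓ E) ⊓ (∀s.¬E ⊔ ¬B)) unsat w.r.t. T
   apply at x₀: C⊑¬B; C⊑∃s.E
   open: L(x₀) ⊇ {C, E, ¬B, ∃s.E} (+ ∃-successors)
2. Hence (C ⊓ E) ⊑ (∃s.E ⊓ B): not entailed.

No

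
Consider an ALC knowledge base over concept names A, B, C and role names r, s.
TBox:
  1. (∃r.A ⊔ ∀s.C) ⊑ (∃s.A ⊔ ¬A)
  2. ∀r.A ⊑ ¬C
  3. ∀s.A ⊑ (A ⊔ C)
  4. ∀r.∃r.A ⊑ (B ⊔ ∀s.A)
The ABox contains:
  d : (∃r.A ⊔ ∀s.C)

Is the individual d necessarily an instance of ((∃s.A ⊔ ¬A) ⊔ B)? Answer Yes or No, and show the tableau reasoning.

1. d : ((∃s.A ⊔ ¬A) ⊔ B)?  L(d) = {(∃r.A ⊔ ∀s.C)} ∪ {((∀s.¬A ⊓ A) ⊓ ¬B)}
   clash {A, ¬A} at d — d ∈ ((∃s.A ⊔ ¬A) ⊔ B)
2. Hence d : ((∃s.A ⊔ ¬A) ⊔ B): entailed.

Yes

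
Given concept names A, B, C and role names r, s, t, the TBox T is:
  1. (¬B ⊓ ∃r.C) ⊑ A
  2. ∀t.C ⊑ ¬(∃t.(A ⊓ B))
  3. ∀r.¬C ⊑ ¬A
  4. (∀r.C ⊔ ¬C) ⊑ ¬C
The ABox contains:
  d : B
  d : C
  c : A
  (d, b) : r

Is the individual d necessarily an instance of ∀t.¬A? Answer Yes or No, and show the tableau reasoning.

1. d : ∀t.¬A?  L(d) = {B, C} ∪ {∃t.A}
   open: L(d) ⊇ {B, C, ∃r.C, ∃r.¬C, ∃t.A, …} (+ ∃-successors) — d ∉ ∀t.¬A possible
2. Hence d : ∀t.¬A: not entailed.

No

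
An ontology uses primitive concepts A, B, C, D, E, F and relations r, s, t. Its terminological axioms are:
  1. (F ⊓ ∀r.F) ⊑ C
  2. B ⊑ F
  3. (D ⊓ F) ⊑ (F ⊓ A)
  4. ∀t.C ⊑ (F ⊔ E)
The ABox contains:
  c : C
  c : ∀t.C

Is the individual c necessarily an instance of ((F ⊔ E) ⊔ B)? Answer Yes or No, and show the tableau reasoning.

1. c : ((F ⊔ E) ⊔ B)?  L(c) = {C, ∀t.C} ∪ {((¬F ⊓ ¬E) ⊓ ¬B)}
   clash {F, ¬F} at c — c ∈ ((F ⊔ E) ⊔ B)
2. Hence c : ((F ⊔ E) ⊔ B): entailed.

Yes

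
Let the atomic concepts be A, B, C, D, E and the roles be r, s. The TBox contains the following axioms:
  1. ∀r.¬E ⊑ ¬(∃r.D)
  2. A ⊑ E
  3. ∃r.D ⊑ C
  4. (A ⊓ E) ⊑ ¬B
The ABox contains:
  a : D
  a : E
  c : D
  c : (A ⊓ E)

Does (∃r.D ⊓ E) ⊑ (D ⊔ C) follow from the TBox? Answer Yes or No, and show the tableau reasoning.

Yes

1. (∃r.D ⊓ E) ⊑ (D ⊔ C)  ⇔  ((∃r.D ⊓ E) ⊓ (¬D ⊓ ¬C)) unsat w.r.t. T
   all branches close; clash {C, ¬C} at x₀
2. Hence (∃r.D ⊓ E) ⊑ (D ⊔ C): entailed.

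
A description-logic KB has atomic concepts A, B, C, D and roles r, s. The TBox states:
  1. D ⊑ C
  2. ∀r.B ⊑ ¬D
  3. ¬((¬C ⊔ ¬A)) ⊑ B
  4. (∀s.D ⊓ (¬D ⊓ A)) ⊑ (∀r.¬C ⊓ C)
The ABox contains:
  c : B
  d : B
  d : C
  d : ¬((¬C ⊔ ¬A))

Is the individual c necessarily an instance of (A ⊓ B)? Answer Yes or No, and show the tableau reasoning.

1. c : (A ⊓ B)?  L(c) = {B} ∪ {(¬A ⊔ ¬B)}
   open: L(c) ⊇ {B, ¬A, ¬D, ∃s.¬D} (+ ∃-successors) — c ∉ (A ⊓ B) possible
2. Hence c : (A ⊓ B): not entailed.

No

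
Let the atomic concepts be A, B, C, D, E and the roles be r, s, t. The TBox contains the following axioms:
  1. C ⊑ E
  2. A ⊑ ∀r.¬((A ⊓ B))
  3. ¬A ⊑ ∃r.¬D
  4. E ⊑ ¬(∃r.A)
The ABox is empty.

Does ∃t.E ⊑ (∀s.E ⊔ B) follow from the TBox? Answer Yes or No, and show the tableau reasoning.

No

1. ∃t.E ⊑ (∀s.E ⊔ B)  ⇔  (∃t.E ⊓ (∃s.¬E ⊓ ¬B)) unsat w.r.t. T
   open: L(x₀) ⊇ {A, ¬B, ¬C, ¬E, ∀r.(¬A ⊔ ¬B), …} (+ ∃-successors)
2. Hence ∃t.E ⊑ (∀s.E ⊔ B): not entailed.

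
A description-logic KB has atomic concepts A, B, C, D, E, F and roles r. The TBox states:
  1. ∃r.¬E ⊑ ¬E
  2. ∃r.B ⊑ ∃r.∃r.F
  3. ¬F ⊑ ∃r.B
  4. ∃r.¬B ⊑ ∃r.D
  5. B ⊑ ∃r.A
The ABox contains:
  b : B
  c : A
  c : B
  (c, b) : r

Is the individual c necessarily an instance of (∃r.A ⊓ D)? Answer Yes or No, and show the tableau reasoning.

1. c : (∃r.A ⊓ D)?  L(c) = {A, B} ∪ {(∀r.¬A ⊔ ¬D)}
   apply at c: B⊑∃r.A
   open: L(c) ⊇ {A, B, F, ¬D, ∀r.B, …} (+ ∃-successors) — c ∉ (∃r.A ⊓ D) possible
2. Hence c : (∃r.A ⊓ D): not entailed.

No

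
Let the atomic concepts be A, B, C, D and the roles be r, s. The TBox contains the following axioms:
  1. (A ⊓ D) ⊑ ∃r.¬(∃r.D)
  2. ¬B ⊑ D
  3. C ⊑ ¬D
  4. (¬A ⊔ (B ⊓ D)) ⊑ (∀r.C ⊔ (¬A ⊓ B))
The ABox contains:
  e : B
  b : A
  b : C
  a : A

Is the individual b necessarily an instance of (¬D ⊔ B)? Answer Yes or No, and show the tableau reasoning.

Yes

1. b : (¬D ⊔ B)?  L(b) = {A, C} ∪ {(D ⊓ ¬B)}
   clash {D, ¬D} at b — b ∈ (¬D ⊔ B)
2. Hence b : (¬D ⊔ B): entailed.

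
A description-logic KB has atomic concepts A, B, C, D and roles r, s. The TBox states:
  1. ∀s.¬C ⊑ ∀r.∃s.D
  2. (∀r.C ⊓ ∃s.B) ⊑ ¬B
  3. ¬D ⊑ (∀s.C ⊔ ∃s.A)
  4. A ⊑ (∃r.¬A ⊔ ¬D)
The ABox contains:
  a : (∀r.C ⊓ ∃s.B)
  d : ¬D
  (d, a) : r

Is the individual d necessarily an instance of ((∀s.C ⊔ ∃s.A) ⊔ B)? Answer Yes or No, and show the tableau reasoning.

1. d : ((∀s.C ⊔ ∃s.A) ⊔ B)?  L(d) = {¬D} ∪ {((∃s.¬C ⊓ ∀s.¬A) ⊓ ¬B)}
   clash {A, ¬A} at an ∃-successor — d ∈ ((∀s.C ⊔ ∃s.A) ⊔ B)
2. Hence d : ((∀s.C ⊔ ∃s.A) ⊔ B): entailed.

Yes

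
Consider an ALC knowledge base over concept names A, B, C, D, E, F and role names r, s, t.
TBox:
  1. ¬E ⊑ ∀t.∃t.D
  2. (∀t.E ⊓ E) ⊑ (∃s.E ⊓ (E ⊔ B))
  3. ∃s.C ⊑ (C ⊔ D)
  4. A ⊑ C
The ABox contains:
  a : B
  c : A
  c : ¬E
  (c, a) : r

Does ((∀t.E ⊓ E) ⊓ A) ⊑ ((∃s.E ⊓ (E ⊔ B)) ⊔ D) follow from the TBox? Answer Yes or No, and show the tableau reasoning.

1. ((∀t.E ⊓ E) ⊓ A) ⊑ ((∃s.E ⊓ (E ⊔ B)) ⊔ D)  ⇔  (((∀t.E ⊓ E) ⊓ A) ⊓ ((∀s.¬E ⊔ (¬E ⊓ ¬B)) ⊓ ¬D)) unsat w.r.t. T
   all branches close; clash {E, ¬E} at x₀
2. Hence ((∀t.E ⊓ E) ⊓ A) ⊑ ((∃s.E ⊓ (E ⊔ B)) ⊔ D): entailed.

Yes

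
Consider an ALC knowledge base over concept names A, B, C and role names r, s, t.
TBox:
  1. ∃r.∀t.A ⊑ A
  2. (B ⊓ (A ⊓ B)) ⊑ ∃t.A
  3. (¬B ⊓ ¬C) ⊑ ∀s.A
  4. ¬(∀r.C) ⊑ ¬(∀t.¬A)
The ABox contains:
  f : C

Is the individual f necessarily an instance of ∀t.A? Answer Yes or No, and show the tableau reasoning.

1. f : ∀t.A?  L(f) = {C} ∪ {∃t.¬A}
   open: L(f) ⊇ {C, ¬B, ∀r.C, ∀r.∃t.¬A, ∃t.¬A} (+ ∃-successors) — f ∉ ∀t.A possible
2. Hence f : ∀t.A: not entailed.

No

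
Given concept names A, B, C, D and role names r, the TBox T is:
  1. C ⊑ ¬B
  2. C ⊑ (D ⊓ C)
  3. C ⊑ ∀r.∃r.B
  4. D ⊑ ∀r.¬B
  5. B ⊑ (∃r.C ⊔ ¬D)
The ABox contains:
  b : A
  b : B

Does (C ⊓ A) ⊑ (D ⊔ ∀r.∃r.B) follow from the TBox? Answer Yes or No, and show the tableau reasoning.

Yes

1. (C ⊓ A) ⊑ (D ⊔ ∀r.∃r.B)  ⇔  ((C ⊓ A) ⊓ (¬D ⊓ ∃r.∀r.¬B)) unsat w.r.t. T
   all branches close; clash {D, ¬D} at x₀
2. Hence (C ⊓ A) ⊑ (D ⊔ ∀r.∃r.B): entailed.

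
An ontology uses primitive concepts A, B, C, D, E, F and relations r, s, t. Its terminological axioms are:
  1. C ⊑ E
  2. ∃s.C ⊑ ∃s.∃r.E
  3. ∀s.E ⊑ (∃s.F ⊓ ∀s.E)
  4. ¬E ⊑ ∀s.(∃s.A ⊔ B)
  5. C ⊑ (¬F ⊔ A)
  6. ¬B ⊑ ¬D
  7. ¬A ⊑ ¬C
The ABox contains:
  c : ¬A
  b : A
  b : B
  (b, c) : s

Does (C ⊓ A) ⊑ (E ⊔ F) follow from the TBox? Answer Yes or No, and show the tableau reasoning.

Yes

1. (C ⊓ A) ⊑ (E ⊔ F)  ⇔  ((C ⊓ A) ⊓ (¬E ⊓ ¬F)) unsat w.r.t. T
   all branches close; clash {E, ¬E} at x₀
2. Hence (C ⊓ A) ⊑ (E ⊔ F): entailed.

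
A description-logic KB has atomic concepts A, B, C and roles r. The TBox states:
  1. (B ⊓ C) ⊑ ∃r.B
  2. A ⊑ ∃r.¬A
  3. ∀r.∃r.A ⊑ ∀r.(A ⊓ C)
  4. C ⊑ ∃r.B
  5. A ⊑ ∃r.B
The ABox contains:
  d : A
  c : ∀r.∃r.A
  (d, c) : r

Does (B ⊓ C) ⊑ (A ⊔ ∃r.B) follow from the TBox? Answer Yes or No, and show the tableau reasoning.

1. (B ⊓ C) ⊑ (A ⊔ ∃r.B)  ⇔  ((B ⊓ C) ⊓ (¬A ⊓ ∀r.¬B)) unsat w.r.t. T
   all branches close; clash {B, ¬B} at an ∃-successor
2. Hence (B ⊓ C) ⊑ (A ⊔ ∃r.B): entailed.

Yes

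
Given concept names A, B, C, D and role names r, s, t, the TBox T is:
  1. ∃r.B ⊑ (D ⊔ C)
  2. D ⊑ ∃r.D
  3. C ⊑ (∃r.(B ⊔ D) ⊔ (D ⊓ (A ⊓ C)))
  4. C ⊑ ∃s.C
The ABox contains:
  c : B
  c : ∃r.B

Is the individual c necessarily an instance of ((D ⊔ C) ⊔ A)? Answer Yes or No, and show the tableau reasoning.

Yes

1. c : ((D ⊔ C) ⊔ A)?  L(c) = {B, ∃r.B} ∪ {((¬D ⊓ ¬C) ⊓ ¬A)}
   clash {C, ¬C} at c — c ∈ ((D ⊔ C) ⊔ A)
2. Hence c : ((D ⊔ C) ⊔ A): entailed.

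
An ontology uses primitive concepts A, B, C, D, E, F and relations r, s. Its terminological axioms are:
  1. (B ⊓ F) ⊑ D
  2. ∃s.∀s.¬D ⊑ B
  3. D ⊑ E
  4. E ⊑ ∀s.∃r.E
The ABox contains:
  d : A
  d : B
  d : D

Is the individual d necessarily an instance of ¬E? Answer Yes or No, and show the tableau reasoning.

1. d : ¬E?  L(d) = {A, B, D} ∪ {E}
   apply at d: E⊑∀s.∃r.E
   open: L(d) ⊇ {A, B, D, E, ∀s.∃r.E} — d ∉ ¬E possible
2. Hence d : ¬E: not entailed.

No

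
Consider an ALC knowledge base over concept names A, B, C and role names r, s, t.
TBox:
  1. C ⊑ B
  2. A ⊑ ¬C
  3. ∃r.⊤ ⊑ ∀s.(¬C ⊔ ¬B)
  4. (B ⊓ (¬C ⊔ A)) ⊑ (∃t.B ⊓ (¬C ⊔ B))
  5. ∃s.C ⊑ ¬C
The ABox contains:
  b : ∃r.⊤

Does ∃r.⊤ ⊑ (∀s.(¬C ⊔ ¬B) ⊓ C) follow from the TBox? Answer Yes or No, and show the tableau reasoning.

No

1. ∃r.⊤ ⊑ (∀s.(¬C ⊔ ¬B) ⊓ C)  ⇔  (∃r.⊤ ⊓ (∃s.(C ⊓ B) ⊔ ¬C)) unsat w.r.t. T
   apply at x₀: ∃r.⊤⊑∀s.(¬C ⊔ ¬B)
   open: L(x₀) ⊇ {¬A, ¬B, ¬C, ∀s.(¬C ⊔ ¬B), ∃r.⊤} (+ ∃-successors)
2. Hence ∃r.⊤ ⊑ (∀s.(¬C ⊔ ¬B) ⊓ C): not entailed.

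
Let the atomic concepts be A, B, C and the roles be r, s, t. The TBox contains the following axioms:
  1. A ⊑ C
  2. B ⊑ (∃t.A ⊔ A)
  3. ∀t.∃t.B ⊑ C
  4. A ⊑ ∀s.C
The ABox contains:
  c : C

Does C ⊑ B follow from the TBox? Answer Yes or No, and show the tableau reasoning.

1. C ⊑ B  ⇔  (C ⊓ ¬B) unsat w.r.t. T
   open: L(x₀) ⊇ {C, ¬A, ¬B}
2. Hence C ⊑ B: not entailed.

No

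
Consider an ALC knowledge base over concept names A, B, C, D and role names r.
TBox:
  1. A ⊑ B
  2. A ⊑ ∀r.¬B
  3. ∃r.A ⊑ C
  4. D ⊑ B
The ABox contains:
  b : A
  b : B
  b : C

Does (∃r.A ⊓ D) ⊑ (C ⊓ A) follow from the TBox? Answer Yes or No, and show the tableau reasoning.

No

1. (∃r.A ⊓ D) ⊑ (C ⊓ A)  ⇔  ((∃r.A ⊓ D) ⊓ (¬C ⊔ ¬A)) unsat w.r.t. T
   apply at x₀: ∃r.A⊑C; D⊑B
   open: L(x₀) ⊇ {B, C, D, ¬A, ∃r.A} (+ ∃-successors)
2. Hence (∃r.A ⊓ D) ⊑ (C ⊓ A): not entailed.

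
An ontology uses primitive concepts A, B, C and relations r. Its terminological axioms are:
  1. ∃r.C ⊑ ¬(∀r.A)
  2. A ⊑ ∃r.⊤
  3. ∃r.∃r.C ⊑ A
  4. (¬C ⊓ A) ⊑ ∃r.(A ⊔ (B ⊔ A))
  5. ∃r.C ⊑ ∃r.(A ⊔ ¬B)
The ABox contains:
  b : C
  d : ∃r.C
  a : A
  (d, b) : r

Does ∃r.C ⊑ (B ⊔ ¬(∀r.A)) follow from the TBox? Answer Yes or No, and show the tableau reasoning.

Yes

1. ∃r.C ⊑ (B ⊔ ¬(∀r.A))  ⇔  (∃r.C ⊓ (¬B ⊓ ∀r.A)) unsat w.r.t. T
   all branches close; clash {A, ¬A} at an ∃-successor
2. Hence ∃r.C ⊑ (B ⊔ ¬(∀r.A)): entailed.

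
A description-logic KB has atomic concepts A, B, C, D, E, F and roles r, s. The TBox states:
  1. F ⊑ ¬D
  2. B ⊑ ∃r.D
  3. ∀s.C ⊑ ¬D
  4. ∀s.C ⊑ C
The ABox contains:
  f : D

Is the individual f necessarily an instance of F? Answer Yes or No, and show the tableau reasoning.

No

1. f : F?  L(f) = {D} ∪ {¬F}
   open: L(f) ⊇ {D, ¬B, ¬F, ∃s.¬C} (+ ∃-successors) — f ∉ F possible
2. Hence f : F: not entailed.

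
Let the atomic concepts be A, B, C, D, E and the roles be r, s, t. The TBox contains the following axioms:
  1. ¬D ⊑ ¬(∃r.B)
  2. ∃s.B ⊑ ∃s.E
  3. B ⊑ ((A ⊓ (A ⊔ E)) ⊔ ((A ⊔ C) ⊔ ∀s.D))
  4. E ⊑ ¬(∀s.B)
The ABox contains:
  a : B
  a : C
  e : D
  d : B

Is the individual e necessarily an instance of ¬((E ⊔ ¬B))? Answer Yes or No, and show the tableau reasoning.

No

1. e : ¬((E ⊔ ¬B))?  L(e) = {D} ∪ {(E ⊔ ¬B)}
   open: L(e) ⊇ {D, E, ¬B, ∀s.¬B, ∃s.¬B} (+ ∃-successors) — e ∉ ¬((E ⊔ ¬B)) possible
2. Hence e : ¬((E ⊔ ¬B)): not entailed.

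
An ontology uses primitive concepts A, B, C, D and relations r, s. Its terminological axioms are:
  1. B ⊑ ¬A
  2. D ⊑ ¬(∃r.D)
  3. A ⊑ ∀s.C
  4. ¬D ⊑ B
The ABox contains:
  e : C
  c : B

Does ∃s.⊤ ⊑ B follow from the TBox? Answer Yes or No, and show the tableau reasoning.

No

1. ∃s.⊤ ⊑ B  ⇔  (∃s.⊤ ⊓ ¬B) unsat w.r.t. T
   open: L(x₀) ⊇ {D, ¬A, ¬B, ∀r.¬D, ∃s.⊤} (+ ∃-successors)
2. Hence ∃s.⊤ ⊑ B: not entailed.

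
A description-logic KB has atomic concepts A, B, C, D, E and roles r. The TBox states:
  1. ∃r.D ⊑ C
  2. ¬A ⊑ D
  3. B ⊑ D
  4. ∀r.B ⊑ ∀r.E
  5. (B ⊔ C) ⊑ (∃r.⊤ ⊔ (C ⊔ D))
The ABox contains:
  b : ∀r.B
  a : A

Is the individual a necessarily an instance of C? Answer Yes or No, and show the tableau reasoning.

1. a : C?  L(a) = {A} ∪ {¬C}
   open: L(a) ⊇ {A, ¬B, ¬C, ∀r.¬D, ∃r.¬B} (+ ∃-successors) — a ∉ C possible
2. Hence a : C: not entailed.

No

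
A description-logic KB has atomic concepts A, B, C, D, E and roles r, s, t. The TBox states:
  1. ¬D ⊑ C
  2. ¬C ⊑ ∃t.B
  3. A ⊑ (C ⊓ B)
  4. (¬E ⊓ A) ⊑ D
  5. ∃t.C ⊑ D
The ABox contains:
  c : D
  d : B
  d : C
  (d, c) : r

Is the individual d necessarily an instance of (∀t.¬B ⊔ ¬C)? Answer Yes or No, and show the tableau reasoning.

No

1. d : (∀t.¬B ⊔ ¬C)?  L(d) = {B, C} ∪ {(∃t.B ⊓ C)}
   open: L(d) ⊇ {B, C, ¬A, ∀t.¬C, ∃t.B} (+ ∃-successors) — d ∉ (∀t.¬B ⊔ ¬C) possible
2. Hence d : (∀t.¬B ⊔ ¬C): not entailed.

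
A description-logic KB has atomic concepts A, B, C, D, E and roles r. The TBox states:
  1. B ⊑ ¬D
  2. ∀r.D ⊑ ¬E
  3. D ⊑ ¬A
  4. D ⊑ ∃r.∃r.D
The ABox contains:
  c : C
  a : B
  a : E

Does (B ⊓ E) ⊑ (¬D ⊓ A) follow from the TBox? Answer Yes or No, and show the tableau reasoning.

1. (B ⊓ E) ⊑ (¬D ⊓ A)  ⇔  ((B ⊓ E) ⊓ (D ⊔ ¬A)) unsat w.r.t. T
   apply at x₀: B⊑¬D
   open: L(x₀) ⊇ {B, E, ¬A, ¬D, ∃r.¬D} (+ ∃-successors)
2. Hence (B ⊓ E) ⊑ (¬D ⊓ A): not entailed.

No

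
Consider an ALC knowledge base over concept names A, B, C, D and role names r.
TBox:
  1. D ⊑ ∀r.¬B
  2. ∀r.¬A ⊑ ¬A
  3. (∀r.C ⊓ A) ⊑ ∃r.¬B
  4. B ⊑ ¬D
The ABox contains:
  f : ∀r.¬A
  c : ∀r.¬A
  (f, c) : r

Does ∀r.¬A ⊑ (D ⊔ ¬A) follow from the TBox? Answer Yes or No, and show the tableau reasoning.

1. ∀r.¬A ⊑ (D ⊔ ¬A)  ⇔  (∀r.¬A ⊓ (¬D ⊓ A)) unsat w.r.t. T
   all branches close; clash {A, ¬A} at x₀
2. Hence ∀r.¬A ⊑ (D ⊔ ¬A): entailed.

Yes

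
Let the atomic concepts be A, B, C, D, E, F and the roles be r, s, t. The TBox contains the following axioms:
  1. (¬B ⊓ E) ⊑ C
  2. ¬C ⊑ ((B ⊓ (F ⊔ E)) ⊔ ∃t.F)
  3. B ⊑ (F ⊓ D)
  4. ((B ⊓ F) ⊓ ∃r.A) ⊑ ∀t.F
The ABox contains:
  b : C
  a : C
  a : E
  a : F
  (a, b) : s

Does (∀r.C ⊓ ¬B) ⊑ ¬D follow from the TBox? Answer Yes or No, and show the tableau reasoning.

No

1. (∀r.C ⊓ ¬B) ⊑ ¬D  ⇔  ((∀r.C ⊓ ¬B) ⊓ D) unsat w.r.t. T
   open: L(x₀) ⊇ {C, D, ¬B, ¬E, ∀r.C}
2. Hence (∀r.C ⊓ ¬B) ⊑ ¬D: not entailed.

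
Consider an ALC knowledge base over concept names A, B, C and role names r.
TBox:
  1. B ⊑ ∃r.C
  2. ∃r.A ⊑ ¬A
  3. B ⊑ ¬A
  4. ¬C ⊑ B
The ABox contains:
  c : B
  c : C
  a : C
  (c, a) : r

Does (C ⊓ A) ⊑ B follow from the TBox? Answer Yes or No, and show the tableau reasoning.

1. (C ⊓ A) ⊑ B  ⇔  ((C ⊓ A) ⊓ ¬B) unsat w.r.t. T
   open: L(x₀) ⊇ {A, C, ¬B, ∀r.¬A}
2. Hence (C ⊓ A) ⊑ B: not entailed.

No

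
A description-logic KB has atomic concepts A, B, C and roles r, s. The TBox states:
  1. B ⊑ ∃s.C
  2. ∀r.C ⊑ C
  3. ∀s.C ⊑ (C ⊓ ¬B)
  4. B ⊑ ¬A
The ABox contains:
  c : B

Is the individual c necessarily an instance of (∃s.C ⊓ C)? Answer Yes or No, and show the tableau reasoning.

1. c : (∃s.C ⊓ C)?  L(c) = {B} ∪ {(∀s.¬C ⊔ ¬C)}
   apply at c: B⊑∃s.C; B⊑¬A
   open: L(c) ⊇ {B, ¬A, ¬C, ∃r.¬C, ∃s.C, …} (+ ∃-successors) — c ∉ (∃s.C ⊓ C) possible
2. Hence c : (∃s.C ⊓ C): not entailed.

No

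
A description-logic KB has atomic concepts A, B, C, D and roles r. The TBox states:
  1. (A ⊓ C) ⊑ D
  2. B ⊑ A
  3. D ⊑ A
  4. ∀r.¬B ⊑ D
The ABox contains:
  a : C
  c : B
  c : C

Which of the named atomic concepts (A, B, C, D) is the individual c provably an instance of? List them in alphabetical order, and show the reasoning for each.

{A, B, C, D}

1. c : A?  L(c) = {B, C} ∪ {¬A}
   clash {A, ¬A} at c — c ∈ A
2. c : B?  L(c) = {B, C} ∪ {¬B}
   clash {B, ¬B} at c — c ∈ B
3. c : C?  L(c) = {B, C} ∪ {¬C}
   clash {C, ¬C} at c — c ∈ C
4. c : D?  L(c) = {B, C} ∪ {¬D}
   clash {D, ¬D} at c — c ∈ D
5. Entailed for c: {A, B, C, D}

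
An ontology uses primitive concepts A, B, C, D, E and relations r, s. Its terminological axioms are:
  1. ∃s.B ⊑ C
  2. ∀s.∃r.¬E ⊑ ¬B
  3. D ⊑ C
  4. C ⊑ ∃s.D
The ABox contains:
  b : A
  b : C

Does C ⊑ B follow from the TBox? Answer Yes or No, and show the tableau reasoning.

No

1. C ⊑ B  ⇔  (C ⊓ ¬B) unsat w.r.t. T
   apply at x₀: C⊑∃s.D
   open: L(x₀) ⊇ {C, ¬B, ∃s.D} (+ ∃-successors)
2. Hence C ⊑ B: not entailed.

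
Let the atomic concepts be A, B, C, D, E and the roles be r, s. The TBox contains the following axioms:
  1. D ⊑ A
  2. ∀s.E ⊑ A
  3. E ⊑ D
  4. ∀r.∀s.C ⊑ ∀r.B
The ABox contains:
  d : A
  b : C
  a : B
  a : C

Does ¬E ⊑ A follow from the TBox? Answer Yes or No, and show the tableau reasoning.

1. ¬E ⊑ A  ⇔  (¬E ⊓ ¬A) unsat w.r.t. T
   open: L(x₀) ⊇ {¬A, ¬D, ¬E, ∃r.∃s.¬C, ∃s.¬E} (+ ∃-successors)
2. Hence ¬E ⊑ A: not entailed.

No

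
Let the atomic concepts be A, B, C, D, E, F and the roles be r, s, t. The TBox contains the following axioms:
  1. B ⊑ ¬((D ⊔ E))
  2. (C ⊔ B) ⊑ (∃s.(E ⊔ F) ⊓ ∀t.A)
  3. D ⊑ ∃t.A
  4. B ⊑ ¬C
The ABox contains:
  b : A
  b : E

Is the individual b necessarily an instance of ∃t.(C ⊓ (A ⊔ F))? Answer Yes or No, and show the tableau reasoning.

1. b : ∃t.(C ⊓ (A ⊔ F))?  L(b) = {A, E} ∪ {∀t.(¬C ⊔ (¬A ⊓ ¬F))}
   open: L(b) ⊇ {A, E, ¬B, ¬C, ¬D, …} — b ∉ ∃t.(C ⊓ (A ⊔ F)) possible
2. Hence b : ∃t.(C ⊓ (A ⊔ F)): not entailed.

No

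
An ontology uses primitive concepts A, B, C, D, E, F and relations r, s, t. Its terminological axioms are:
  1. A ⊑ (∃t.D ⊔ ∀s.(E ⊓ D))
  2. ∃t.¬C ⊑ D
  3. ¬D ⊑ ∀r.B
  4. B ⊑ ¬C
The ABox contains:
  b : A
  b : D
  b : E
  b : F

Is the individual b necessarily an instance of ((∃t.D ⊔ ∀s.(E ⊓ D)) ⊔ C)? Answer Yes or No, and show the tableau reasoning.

Yes

1. b : ((∃t.D ⊔ ∀s.(E ⊓ D)) ⊔ C)?  L(b) = {A, D, E, F} ∪ {((∀t.¬D ⊓ ∃s.(¬E ⊔ ¬D)) ⊓ ¬C)}
   clash {D, ¬D} at an ∃-successor — b ∈ ((∃t.D ⊔ ∀s.(E ⊓ D)) ⊔ C)
2. Hence b : ((∃t.D ⊔ ∀s.(E ⊓ D)) ⊔ C): entailed.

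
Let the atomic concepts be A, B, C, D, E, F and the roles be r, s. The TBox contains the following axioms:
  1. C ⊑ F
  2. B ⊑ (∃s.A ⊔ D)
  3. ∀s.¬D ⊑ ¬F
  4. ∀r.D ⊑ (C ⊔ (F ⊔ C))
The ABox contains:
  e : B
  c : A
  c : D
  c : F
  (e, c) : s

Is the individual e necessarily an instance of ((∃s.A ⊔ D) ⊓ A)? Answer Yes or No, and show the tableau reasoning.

No

1. e : ((∃s.A ⊔ D) ⊓ A)?  L(e) = {B} ∪ {((∀s.¬A ⊓ ¬D) ⊔ ¬A)}
   apply at e: B⊑(∃s.A ⊔ D)
   open: L(e) ⊇ {B, ¬A, ¬C, ∃r.¬D, ∃s.A, …} (+ ∃-successors) — e ∉ ((∃s.A ⊔ D) ⊓ A) possible
2. Hence e : ((∃s.A ⊔ D) ⊓ A): not entailed.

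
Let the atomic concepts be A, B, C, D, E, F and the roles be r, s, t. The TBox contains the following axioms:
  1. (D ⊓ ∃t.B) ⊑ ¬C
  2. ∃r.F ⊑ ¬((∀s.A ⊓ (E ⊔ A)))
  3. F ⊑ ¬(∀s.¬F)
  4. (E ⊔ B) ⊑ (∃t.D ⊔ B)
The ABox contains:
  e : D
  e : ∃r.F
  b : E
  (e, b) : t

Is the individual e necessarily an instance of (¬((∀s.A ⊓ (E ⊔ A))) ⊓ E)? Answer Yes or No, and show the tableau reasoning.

No

1. e : (¬((∀s.A ⊓ (E ⊔ A))) ⊓ E)?  L(e) = {D, ∃r.F} ∪ {((∀s.A ⊓ (E ⊔ A)) ⊔ ¬E)}
   apply at e: ∃r.F⊑¬((∀s.A ⊓ (E ⊔ A)))
   open: L(e) ⊇ {D, ¬B, ¬E, ¬F, ∀t.¬B, …} (+ ∃-successors) — e ∉ (¬((∀s.A ⊓ (E ⊔ A))) ⊓ E) possible
2. Hence e : (¬((∀s.A ⊓ (E ⊔ A))) ⊓ E): not entailed.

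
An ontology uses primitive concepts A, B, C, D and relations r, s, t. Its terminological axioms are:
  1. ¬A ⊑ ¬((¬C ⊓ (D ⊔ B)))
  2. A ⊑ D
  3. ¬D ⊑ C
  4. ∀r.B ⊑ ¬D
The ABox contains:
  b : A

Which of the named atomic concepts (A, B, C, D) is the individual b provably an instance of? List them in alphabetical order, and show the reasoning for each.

1. b : A?  L(b) = {A} ∪ {¬A}
   clash {A, ¬A} at b — b ∈ A
2. b : B?  L(b) = {A} ∪ {¬B}
   apply at b: A⊑D
   open: L(b) ⊇ {A, D, ¬B, ∃r.¬B} (+ ∃-successors) — b ∉ B possible
3. b : C?  L(b) = {A} ∪ {¬C}
   apply at b: A⊑D
   open: L(b) ⊇ {A, D, ¬C, ∃r.¬B} (+ ∃-successors) — b ∉ C possible
4. b : D?  L(b) = {A} ∪ {¬D}
   clash {D, ¬D} at b — b ∈ D
5. Entailed for b: {A, D}

{A, D}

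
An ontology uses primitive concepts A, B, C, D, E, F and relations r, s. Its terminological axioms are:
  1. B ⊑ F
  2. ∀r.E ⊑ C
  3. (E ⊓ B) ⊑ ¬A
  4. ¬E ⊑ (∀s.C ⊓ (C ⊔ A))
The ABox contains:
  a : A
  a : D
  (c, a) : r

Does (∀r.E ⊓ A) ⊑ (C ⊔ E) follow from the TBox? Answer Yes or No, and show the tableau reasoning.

Yes

1. (∀r.E ⊓ A) ⊑ (C ⊔ E)  ⇔  ((∀r.E ⊓ A) ⊓ (¬C ⊓ ¬E)) unsat w.r.t. T
   all branches close; clash {A, ¬A} at x₀
2. Hence (∀r.E ⊓ A) ⊑ (C ⊔ E): entailed.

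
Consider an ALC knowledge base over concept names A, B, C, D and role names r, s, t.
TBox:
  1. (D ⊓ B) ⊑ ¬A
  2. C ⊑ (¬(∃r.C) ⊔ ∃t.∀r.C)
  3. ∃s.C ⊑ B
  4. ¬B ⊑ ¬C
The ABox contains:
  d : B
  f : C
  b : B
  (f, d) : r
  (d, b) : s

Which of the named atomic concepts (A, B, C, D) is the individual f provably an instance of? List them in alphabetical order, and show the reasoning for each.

{B, C}

1. f : A?  L(f) = {C} ∪ {¬A}
   apply at f: C⊑(¬(∃r.C) ⊔ ∃t.∀r.C)
   open: L(f) ⊇ {B, C, ¬A, ∀r.¬C} — f ∉ A possible
2. f : B?  L(f) = {C} ∪ {¬B}
   clash {C, ¬C} at f — f ∈ B
3. f : C?  L(f) = {C} ∪ {¬C}
   clash {C, ¬C} at f — f ∈ C
4. f : D?  L(f) = {C} ∪ {¬D}
   apply at f: C⊑(¬(∃r.C) ⊔ ∃t.∀r.C)
   open: L(f) ⊇ {B, C, ¬D, ∀r.¬C} — f ∉ D possible
5. Entailed for f: {B, C}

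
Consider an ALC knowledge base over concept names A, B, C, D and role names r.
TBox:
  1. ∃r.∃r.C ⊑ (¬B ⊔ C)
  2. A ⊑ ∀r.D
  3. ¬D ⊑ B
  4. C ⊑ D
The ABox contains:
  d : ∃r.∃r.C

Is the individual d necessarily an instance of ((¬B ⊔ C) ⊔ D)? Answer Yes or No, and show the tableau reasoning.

1. d : ((¬B ⊔ C) ⊔ D)?  L(d) = {∃r.∃r.C} ∪ {((B ⊓ ¬C) ⊓ ¬D)}
   clash {C, ¬C} at d — d ∈ ((¬B ⊔ C) ⊔ D)
2. Hence d : ((¬B ⊔ C) ⊔ D): entailed.

Yes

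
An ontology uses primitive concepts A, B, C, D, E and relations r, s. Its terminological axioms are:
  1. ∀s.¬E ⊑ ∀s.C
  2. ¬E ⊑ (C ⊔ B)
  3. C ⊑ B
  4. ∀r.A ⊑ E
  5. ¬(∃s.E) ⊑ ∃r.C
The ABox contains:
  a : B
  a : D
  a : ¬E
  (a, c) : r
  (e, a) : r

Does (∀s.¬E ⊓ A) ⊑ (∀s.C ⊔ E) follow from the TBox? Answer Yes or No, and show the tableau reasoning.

Yes

1. (∀s.¬E ⊓ A) ⊑ (∀s.C ⊔ E)  ⇔  ((∀s.¬E ⊓ A) ⊓ (∃s.¬C ⊓ ¬E)) unsat w.r.t. T
   all branches close; clash {E, ¬E} at x₀
2. Hence (∀s.¬E ⊓ A) ⊑ (∀s.C ⊔ E): entailed.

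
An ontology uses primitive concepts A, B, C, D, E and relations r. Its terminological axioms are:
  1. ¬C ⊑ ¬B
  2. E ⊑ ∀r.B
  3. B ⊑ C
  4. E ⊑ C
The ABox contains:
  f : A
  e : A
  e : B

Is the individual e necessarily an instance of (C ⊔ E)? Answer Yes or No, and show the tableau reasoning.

1. e : (C ⊔ E)?  L(e) = {A, B} ∪ {(¬C ⊓ ¬E)}
   clash {B, ¬B} at e — e ∈ (C ⊔ E)
2. Hence e : (C ⊔ E): entailed.

Yes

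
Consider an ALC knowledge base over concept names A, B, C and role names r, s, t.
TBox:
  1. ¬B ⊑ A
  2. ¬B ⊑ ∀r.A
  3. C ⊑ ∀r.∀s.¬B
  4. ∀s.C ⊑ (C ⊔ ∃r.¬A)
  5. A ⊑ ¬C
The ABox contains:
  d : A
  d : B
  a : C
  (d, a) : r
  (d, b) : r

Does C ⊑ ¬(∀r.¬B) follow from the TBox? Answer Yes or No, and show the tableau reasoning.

1. C ⊑ ¬(∀r.¬B)  ⇔  (C ⊓ ∀r.¬B) unsat w.r.t. T
   apply at x₀: C⊑∀r.∀s.¬B
   open: L(x₀) ⊇ {B, C, ¬A, ∀r.¬B, ∀r.∀s.¬B, …} (+ ∃-successors)
2. Hence C ⊑ ¬(∀r.¬B): not entailed.

No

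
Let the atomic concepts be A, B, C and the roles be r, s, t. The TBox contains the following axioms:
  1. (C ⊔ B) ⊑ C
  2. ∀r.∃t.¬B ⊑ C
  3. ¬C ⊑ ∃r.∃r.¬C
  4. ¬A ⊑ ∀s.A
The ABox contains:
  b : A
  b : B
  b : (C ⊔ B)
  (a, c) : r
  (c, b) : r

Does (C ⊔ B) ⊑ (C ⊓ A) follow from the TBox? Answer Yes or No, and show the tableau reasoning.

1. (C ⊔ B) ⊑ (C ⊓ A)  ⇔  ((C ⊔ B) ⊓ (¬C ⊔ ¬A)) unsat w.r.t. T
   apply at x₀: (C ⊔ B)⊑C
   open: L(x₀) ⊇ {C, ¬A, ∀s.A}
2. Hence (C ⊔ B) ⊑ (C ⊓ A): not entailed.

No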